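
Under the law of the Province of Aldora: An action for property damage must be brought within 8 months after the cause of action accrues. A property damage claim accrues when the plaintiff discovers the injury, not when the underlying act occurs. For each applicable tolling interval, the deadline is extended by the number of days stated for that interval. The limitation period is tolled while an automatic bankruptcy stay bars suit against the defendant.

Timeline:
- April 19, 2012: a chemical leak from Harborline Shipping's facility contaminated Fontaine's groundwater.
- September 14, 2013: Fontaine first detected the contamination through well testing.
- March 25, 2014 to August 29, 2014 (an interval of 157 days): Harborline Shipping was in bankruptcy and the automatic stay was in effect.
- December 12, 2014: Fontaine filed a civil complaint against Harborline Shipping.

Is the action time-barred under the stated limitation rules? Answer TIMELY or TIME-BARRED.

TIME-BARRED

Under the discovery rule, the claim accrued on September 14, 2013, when Fontaine discovered the injury — not on the April 19, 2012 date of the underlying act.
Adding the 8 months base period to September 14, 2013 gives a deadline of May 14, 2014, before any tolling.
The period was tolled for 157 days by the automatic bankruptcy stay (March 25, 2014 to August 29, 2014), pushing the deadline to October 18, 2014.
Fontaine filed on December 12, 2014, after the October 18, 2014 deadline, so the action is time-barred.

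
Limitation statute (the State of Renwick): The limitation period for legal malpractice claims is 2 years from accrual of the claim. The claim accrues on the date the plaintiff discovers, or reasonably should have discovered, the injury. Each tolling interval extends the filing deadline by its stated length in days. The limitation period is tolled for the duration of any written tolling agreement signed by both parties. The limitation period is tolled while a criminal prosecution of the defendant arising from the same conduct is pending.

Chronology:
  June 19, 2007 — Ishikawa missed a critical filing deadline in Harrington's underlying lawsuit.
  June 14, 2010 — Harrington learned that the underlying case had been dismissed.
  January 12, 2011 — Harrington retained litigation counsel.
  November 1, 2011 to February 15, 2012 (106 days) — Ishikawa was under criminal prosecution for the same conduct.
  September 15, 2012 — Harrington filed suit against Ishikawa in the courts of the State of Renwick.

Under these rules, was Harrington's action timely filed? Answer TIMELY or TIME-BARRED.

TIMELY

The claim did not accrue until Harrington discovered the injury on June 14, 2010; the June 19, 2007 act date does not start the clock under the stated rule.
Adding the 2 years base period to June 14, 2010 gives a deadline of June 14, 2012, before any tolling.
The pending criminal prosecution from November 1, 2011 to February 15, 2012 tolled the period for 106 days, extending the deadline to September 28, 2012.
The other events in the timeline have no effect on the limitation period under the stated rules.
The September 15, 2012 filing precedes the September 28, 2012 deadline; the claim is timely.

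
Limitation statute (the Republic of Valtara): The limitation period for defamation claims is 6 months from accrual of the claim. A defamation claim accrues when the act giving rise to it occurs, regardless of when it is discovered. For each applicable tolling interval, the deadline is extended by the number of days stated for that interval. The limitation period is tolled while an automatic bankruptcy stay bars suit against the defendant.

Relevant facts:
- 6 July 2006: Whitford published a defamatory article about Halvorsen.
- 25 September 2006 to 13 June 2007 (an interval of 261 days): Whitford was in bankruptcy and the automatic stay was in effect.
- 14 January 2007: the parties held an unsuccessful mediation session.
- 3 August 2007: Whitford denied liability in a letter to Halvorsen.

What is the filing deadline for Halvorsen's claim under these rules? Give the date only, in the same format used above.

The claim accrued on 6 July 2006, the date of the act.
6 months from 6 July 2006 is 6 January 2007.
Because the automatic bankruptcy stay ran from 25 September 2006 to 13 June 2007, the deadline is extended by 261 days to 24 September 2007.
Nothing else in the chronology tolls or restarts the period.

24 September 2007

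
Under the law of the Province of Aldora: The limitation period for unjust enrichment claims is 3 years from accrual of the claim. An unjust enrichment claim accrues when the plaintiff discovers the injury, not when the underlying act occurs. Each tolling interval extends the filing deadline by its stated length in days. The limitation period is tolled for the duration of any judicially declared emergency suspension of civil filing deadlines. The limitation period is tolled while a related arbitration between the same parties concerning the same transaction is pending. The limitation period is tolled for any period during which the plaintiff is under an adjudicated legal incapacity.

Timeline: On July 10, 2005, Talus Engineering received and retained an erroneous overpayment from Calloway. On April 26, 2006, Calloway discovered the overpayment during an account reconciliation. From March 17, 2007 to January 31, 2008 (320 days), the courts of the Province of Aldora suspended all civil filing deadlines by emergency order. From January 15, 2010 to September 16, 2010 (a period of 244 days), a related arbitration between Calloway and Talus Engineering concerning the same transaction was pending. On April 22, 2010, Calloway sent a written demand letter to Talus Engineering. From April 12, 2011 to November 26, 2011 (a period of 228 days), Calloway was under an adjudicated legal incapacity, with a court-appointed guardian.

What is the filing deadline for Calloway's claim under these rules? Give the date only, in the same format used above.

The claim did not accrue until Calloway discovered the injury on April 26, 2006; the July 10, 2005 act date does not start the clock under the stated rule.
Adding the 3 years base period to April 26, 2006 gives a deadline of April 26, 2009, before any tolling.
Because the emergency suspension of filing deadlines ran from March 17, 2007 to January 31, 2008, the deadline is extended by 320 days to March 12, 2010.
The pending related arbitration from January 15, 2010 to September 16, 2010 tolled the period for 244 days, extending the deadline to November 11, 2010.
By the time the plaintiff's legal incapacity began on April 12, 2011, the limitation period had already expired on November 11, 2010; that interval cannot revive it.
The other events in the timeline have no effect on the limitation period under the stated rules.

November 11, 2010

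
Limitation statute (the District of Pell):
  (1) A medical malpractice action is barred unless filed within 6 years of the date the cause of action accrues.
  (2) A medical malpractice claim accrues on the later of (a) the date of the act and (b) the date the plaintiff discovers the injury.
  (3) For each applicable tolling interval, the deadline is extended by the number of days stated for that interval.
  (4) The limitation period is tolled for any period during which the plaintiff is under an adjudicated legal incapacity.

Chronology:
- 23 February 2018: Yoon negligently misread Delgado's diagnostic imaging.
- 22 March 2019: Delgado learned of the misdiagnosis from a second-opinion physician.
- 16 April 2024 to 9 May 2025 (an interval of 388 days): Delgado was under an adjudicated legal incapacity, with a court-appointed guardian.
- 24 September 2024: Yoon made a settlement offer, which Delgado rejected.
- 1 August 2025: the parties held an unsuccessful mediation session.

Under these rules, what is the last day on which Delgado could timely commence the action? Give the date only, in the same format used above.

14 April 2026

Because discovery on 22 March 2019 post-dates the 23 February 2018 act, accrual under the later-of rule falls on 22 March 2019.
The untolled deadline — 6 years after 22 March 2019 — is 22 March 2025.
The period was tolled for 388 days by the plaintiff's legal incapacity (16 April 2024 to 9 May 2025), pushing the deadline to 14 April 2026.
None of the other events listed affects the running of the period under the stated rules.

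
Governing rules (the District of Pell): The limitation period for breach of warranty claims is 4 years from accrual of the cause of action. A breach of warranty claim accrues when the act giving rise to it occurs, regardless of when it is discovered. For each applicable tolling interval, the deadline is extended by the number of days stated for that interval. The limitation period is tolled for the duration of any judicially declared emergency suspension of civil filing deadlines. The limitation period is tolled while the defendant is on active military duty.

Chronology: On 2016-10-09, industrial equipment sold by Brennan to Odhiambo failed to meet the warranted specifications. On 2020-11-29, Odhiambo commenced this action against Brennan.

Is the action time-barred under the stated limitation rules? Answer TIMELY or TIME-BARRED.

The limitation period began to run on 2016-10-09.
Adding the 4 years base period to 2016-10-09 gives a deadline of 2020-10-09, before any tolling.
Odhiambo filed on 2020-11-29, after the 2020-10-09 deadline, so the action is time-barred.

TIME-BARRED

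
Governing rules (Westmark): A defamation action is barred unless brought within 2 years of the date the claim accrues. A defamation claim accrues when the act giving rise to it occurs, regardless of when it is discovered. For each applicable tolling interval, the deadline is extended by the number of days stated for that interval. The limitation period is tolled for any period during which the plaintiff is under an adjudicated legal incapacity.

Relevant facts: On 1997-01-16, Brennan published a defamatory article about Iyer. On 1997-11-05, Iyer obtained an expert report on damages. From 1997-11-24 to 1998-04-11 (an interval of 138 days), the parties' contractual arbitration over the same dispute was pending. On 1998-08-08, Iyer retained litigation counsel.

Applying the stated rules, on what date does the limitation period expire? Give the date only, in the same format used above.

1999-01-16

The limitation period began to run on 1997-01-16.
2 years from 1997-01-16 is 1999-01-16.
Although a pending arbitration ran from 1997-11-24 to 1998-04-11, the stated rules do not make that a tolling event, so it is disregarded.
Nothing else in the chronology tolls or restarts the period.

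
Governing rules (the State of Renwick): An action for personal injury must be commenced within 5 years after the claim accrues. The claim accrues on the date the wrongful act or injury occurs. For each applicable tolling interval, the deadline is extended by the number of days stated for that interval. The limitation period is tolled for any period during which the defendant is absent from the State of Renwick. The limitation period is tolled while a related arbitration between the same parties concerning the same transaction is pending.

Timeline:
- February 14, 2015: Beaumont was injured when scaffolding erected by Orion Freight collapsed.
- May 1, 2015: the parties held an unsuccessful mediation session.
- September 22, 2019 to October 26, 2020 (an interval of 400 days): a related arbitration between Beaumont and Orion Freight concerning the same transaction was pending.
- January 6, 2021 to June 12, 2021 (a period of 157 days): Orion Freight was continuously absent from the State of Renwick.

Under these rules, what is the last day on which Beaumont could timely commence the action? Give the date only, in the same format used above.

August 24, 2021

The limitation period began to run on February 14, 2015.
5 years from February 14, 2015 is February 14, 2020.
Because the pending related arbitration ran from September 22, 2019 to October 26, 2020, the deadline is extended by 400 days to March 20, 2021.
The defendant's absence from the jurisdiction from January 6, 2021 to June 12, 2021 tolled the period for 157 days, extending the deadline to August 24, 2021.
Nothing else in the chronology tolls or restarts the period.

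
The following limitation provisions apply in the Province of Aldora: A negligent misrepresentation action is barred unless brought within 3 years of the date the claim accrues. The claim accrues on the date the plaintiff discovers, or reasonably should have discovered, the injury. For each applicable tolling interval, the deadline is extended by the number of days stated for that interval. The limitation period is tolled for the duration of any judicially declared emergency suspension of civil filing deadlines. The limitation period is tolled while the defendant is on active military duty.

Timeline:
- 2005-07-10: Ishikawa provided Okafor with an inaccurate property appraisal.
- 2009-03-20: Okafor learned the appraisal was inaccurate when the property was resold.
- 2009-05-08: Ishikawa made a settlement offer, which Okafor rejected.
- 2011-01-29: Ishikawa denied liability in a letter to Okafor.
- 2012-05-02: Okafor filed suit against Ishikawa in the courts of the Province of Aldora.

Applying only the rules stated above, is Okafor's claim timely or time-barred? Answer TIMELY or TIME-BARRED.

TIME-BARRED

Accrual is tied to discovery, so the period began on 2009-03-20 rather than on 2005-07-10 when the act occurred.
The untolled deadline — 3 years after 2009-03-20 — is 2012-03-20.
The other events in the timeline have no effect on the limitation period under the stated rules.
Filing on 2012-05-02 missed the 2012-03-20 deadline — the action is time-barred.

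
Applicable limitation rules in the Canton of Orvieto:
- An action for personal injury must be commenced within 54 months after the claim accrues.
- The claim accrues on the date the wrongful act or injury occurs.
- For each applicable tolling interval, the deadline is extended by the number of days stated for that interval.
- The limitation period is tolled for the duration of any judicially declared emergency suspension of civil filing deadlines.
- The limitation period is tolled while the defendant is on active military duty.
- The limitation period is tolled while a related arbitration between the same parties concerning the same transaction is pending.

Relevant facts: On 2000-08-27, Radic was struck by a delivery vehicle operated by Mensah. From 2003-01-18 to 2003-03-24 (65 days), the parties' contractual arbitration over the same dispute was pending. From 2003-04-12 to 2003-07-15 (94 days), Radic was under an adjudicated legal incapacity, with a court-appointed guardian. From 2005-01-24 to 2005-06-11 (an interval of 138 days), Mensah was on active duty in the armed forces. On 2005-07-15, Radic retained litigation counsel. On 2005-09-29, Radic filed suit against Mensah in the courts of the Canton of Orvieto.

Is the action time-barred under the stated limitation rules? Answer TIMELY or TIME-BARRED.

TIME-BARRED

The limitation period began to run on 2000-08-27.
54 months from 2000-08-27 is 2005-02-27.
Because the pending related arbitration ran from 2003-01-18 to 2003-03-24, the deadline is extended by 65 days to 2005-05-03.
The defendant's active military service from 2005-01-24 to 2005-06-11 tolled the period for 138 days, extending the deadline to 2005-09-18.
The plaintiff's legal incapacity from 2003-04-12 to 2003-07-15 does not toll the period, because no stated rule makes the plaintiff's incapacity a tolling event.
The other events in the timeline have no effect on the limitation period under the stated rules.
The 2005-09-29 filing falls after the 2005-09-18 deadline; the claim is time-barred.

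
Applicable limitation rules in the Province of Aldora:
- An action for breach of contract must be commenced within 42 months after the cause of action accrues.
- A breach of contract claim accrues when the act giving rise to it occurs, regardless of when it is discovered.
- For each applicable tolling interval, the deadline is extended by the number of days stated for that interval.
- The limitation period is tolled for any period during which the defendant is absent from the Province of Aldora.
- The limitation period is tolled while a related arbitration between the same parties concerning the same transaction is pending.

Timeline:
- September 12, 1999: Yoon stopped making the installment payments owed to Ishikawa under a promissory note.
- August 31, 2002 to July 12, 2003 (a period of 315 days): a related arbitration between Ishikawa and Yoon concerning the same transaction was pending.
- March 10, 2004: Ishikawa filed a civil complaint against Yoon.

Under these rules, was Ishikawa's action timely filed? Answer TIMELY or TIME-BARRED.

TIME-BARRED

The cause of action accrued on September 12, 1999, the date of the act.
The untolled deadline — 42 months after September 12, 1999 — is March 12, 2003.
Because the pending related arbitration ran from August 31, 2002 to July 12, 2003, the deadline is extended by 315 days to January 21, 2004.
Filing on March 10, 2004 missed the January 21, 2004 deadline — the action is time-barred.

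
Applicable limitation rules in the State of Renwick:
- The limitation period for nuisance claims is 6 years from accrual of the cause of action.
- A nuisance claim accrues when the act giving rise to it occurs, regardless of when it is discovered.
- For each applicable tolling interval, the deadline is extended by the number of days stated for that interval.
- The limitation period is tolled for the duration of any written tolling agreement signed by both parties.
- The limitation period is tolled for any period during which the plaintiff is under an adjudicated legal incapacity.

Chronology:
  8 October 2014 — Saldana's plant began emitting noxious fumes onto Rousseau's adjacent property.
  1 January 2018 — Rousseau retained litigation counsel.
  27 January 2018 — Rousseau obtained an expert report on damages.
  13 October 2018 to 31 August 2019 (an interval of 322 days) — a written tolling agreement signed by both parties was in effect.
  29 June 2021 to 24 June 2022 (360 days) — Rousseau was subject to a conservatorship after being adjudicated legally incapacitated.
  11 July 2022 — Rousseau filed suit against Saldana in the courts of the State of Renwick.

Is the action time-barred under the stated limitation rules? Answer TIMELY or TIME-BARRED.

TIMELY

The limitation period began to run on 8 October 2014.
6 years from 8 October 2014 is 8 October 2020.
The written tolling agreement from 13 October 2018 to 31 August 2019 tolled the period for 322 days, extending the deadline to 26 August 2021.
The plaintiff's legal incapacity from 29 June 2021 to 24 June 2022 tolled the period for 360 days, extending the deadline to 21 August 2022.
Nothing else in the chronology tolls or restarts the period.
The 11 July 2022 filing precedes the 21 August 2022 deadline; the claim is timely.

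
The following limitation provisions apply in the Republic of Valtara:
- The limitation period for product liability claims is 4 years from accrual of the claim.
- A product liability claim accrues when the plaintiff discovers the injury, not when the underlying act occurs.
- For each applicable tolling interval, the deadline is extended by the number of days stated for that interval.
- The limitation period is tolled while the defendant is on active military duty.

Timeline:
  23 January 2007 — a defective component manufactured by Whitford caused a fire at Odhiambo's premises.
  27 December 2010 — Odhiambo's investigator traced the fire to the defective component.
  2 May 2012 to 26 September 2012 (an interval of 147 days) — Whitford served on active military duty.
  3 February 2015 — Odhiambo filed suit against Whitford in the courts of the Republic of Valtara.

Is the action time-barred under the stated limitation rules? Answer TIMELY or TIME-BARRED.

TIMELY

Under the discovery rule, the claim accrued on 27 December 2010, when Odhiambo discovered the injury — not on the 23 January 2007 date of the underlying act.
Adding the 4 years base period to 27 December 2010 gives a deadline of 27 December 2014, before any tolling.
The defendant's active military service from 2 May 2012 to 26 September 2012 tolled the period for 147 days, extending the deadline to 23 May 2015.
The 3 February 2015 filing precedes the 23 May 2015 deadline; the claim is timely.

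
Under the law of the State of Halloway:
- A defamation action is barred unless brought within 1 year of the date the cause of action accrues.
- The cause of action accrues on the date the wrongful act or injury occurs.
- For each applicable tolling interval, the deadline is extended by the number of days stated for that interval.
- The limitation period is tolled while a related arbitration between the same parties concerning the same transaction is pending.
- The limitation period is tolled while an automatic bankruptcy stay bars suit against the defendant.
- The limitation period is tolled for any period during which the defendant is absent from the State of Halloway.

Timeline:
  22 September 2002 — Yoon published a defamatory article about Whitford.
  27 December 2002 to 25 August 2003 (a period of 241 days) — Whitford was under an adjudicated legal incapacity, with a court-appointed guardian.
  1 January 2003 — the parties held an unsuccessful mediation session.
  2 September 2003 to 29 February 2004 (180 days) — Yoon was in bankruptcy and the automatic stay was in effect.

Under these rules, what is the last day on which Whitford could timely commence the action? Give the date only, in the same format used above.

The claim accrued on 22 September 2002, when the wrongful act occurred.
1 year from 22 September 2002 is 22 September 2003.
Because the automatic bankruptcy stay ran from 2 September 2003 to 29 February 2004, the deadline is extended by 180 days to 20 March 2004.
No stated provision tolls the period for the plaintiff's incapacity, so the interval from 27 December 2002 to 25 August 2003 has no effect on the deadline.
The other events in the timeline have no effect on the limitation period under the stated rules.

20 March 2004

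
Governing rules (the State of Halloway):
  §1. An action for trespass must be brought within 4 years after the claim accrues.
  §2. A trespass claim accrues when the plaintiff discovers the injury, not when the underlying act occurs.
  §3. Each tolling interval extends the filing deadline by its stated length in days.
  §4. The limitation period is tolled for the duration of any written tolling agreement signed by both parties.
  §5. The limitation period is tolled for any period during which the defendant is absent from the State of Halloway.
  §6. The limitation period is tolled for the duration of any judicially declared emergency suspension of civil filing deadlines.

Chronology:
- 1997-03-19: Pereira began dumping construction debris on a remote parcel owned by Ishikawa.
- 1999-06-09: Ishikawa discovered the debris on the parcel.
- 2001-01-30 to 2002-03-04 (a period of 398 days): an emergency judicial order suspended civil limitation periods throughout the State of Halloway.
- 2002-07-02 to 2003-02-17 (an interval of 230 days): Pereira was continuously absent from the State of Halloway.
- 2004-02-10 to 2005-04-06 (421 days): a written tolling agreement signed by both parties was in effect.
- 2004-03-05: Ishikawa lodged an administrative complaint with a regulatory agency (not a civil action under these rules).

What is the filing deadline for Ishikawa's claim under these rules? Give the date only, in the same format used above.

2006-04-23

Under the discovery rule, the claim accrued on 1999-06-09, when Ishikawa discovered the injury — not on the 1997-03-19 date of the underlying act.
Adding the 4 years base period to 1999-06-09 gives a deadline of 2003-06-09, before any tolling.
The period was tolled for 398 days by the emergency suspension of filing deadlines (2001-01-30 to 2002-03-04), pushing the deadline to 2004-07-11.
The period was tolled for 230 days by the defendant's absence from the jurisdiction (2002-07-02 to 2003-02-17), pushing the deadline to 2005-02-26.
The written tolling agreement from 2004-02-10 to 2005-04-06 tolled the period for 421 days, extending the deadline to 2006-04-23.
Nothing else in the chronology tolls or restarts the period.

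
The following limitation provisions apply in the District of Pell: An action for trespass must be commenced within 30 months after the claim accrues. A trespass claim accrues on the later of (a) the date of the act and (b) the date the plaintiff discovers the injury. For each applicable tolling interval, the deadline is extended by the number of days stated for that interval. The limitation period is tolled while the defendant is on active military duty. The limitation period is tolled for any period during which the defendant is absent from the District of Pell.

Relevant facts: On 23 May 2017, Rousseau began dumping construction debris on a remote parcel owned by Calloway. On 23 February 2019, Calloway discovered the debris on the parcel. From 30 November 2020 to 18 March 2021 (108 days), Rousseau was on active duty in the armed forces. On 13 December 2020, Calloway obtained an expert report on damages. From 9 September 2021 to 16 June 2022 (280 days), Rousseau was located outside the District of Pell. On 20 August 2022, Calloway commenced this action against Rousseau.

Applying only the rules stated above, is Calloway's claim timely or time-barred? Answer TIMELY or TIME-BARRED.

TIMELY

Because discovery on 23 February 2019 post-dates the 23 May 2017 act, accrual under the later-of rule falls on 23 February 2019.
The untolled deadline — 30 months after 23 February 2019 — is 23 August 2021.
Because the defendant's active military service ran from 30 November 2020 to 18 March 2021, the deadline is extended by 108 days to 9 December 2021.
The defendant's absence from the jurisdiction from 9 September 2021 to 16 June 2022 tolled the period for 280 days, extending the deadline to 15 September 2022.
The other events in the timeline have no effect on the limitation period under the stated rules.
Calloway filed on 20 August 2022, before the 15 September 2022 deadline, so the action is timely.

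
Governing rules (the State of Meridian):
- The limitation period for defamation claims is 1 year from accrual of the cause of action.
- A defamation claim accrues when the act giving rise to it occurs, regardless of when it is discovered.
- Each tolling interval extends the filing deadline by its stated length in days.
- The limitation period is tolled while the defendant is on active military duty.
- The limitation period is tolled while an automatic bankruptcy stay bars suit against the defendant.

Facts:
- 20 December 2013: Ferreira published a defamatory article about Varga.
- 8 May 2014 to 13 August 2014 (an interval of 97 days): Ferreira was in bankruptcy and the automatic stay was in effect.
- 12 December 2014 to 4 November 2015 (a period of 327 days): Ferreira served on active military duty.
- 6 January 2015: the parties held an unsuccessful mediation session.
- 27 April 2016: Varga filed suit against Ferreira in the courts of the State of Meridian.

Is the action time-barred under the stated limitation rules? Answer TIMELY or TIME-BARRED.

The limitation period began to run on 20 December 2013.
Adding the 1 year base period to 20 December 2013 gives a deadline of 20 December 2014, before any tolling.
The automatic bankruptcy stay from 8 May 2014 to 13 August 2014 tolled the period for 97 days, extending the deadline to 27 March 2015.
The period was tolled for 327 days by the defendant's active military service (12 December 2014 to 4 November 2015), pushing the deadline to 17 February 2016.
Nothing else in the chronology tolls or restarts the period.
The 27 April 2016 filing falls after the 17 February 2016 deadline; the claim is time-barred.

TIME-BARRED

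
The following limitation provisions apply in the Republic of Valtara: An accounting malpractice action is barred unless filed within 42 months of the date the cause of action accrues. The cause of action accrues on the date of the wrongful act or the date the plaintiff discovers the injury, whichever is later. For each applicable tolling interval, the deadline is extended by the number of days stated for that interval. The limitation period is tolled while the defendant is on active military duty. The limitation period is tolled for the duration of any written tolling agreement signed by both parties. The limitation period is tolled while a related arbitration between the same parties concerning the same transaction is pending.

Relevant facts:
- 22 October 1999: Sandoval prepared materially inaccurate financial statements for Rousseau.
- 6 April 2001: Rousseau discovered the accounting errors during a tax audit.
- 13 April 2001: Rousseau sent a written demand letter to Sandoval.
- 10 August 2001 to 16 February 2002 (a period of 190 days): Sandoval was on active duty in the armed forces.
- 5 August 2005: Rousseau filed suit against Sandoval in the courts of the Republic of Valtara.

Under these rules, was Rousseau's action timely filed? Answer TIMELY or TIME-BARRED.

Because discovery on 6 April 2001 post-dates the 22 October 1999 act, accrual under the later-of rule falls on 6 April 2001.
The untolled deadline — 42 months after 6 April 2001 — is 6 October 2004.
The defendant's active military service from 10 August 2001 to 16 February 2002 tolled the period for 190 days, extending the deadline to 14 April 2005.
The other events in the timeline have no effect on the limitation period under the stated rules.
The 5 August 2005 filing falls after the 14 April 2005 deadline; the claim is time-barred.

TIME-BARRED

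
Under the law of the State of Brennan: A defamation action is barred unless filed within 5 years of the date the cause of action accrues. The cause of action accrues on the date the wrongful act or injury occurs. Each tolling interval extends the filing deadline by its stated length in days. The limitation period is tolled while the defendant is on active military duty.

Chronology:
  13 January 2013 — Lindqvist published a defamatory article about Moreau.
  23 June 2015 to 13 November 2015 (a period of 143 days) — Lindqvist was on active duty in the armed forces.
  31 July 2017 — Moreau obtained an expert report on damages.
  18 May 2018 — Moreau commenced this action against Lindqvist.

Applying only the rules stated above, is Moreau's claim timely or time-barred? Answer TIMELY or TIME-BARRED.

The claim accrued on 13 January 2013, when the wrongful act occurred.
5 years from 13 January 2013 is 13 January 2018.
The defendant's active military service from 23 June 2015 to 13 November 2015 tolled the period for 143 days, extending the deadline to 5 June 2018.
None of the other events listed affects the running of the period under the stated rules.
The 18 May 2018 filing precedes the 5 June 2018 deadline; the claim is timely.

TIMELY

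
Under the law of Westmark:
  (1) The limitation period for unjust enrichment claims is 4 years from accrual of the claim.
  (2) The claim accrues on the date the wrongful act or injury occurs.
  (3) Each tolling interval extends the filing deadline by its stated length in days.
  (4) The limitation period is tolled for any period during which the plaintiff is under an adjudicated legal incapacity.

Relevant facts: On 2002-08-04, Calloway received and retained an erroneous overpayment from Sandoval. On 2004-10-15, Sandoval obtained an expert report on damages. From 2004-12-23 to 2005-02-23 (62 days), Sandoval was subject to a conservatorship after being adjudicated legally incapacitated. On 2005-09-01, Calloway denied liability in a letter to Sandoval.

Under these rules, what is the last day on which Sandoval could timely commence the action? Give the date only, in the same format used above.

2006-10-05

The limitation period began to run on 2002-08-04.
The untolled deadline — 4 years after 2002-08-04 — is 2006-08-04.
The plaintiff's legal incapacity from 2004-12-23 to 2005-02-23 tolled the period for 62 days, extending the deadline to 2006-10-05.
None of the other events listed affects the running of the period under the stated rules.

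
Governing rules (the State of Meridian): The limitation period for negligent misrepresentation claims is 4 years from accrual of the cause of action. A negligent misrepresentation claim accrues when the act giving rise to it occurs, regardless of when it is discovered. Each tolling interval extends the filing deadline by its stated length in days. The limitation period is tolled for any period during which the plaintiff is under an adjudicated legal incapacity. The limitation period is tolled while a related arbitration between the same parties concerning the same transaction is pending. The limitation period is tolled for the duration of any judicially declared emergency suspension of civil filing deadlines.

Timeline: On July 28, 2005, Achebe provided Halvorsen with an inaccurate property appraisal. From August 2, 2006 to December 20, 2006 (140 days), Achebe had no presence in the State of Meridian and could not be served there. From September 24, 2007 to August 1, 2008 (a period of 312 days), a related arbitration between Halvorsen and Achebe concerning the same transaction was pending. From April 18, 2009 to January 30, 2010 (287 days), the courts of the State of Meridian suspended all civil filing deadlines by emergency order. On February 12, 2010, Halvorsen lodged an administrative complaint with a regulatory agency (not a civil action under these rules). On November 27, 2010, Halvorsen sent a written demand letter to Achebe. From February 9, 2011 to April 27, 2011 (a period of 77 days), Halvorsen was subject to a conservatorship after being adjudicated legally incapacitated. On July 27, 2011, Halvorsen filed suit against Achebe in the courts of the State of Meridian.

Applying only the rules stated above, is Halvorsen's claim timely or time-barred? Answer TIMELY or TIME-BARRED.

TIME-BARRED

The limitation period began to run on July 28, 2005.
Adding the 4 years base period to July 28, 2005 gives a deadline of July 28, 2009, before any tolling.
The pending related arbitration from September 24, 2007 to August 1, 2008 tolled the period for 312 days, extending the deadline to June 5, 2010.
The period was tolled for 287 days by the emergency suspension of filing deadlines (April 18, 2009 to January 30, 2010), pushing the deadline to March 19, 2011.
Because the plaintiff's legal incapacity ran from February 9, 2011 to April 27, 2011, the deadline is extended by 77 days to June 4, 2011.
Although the defendant's absence ran from August 2, 2006 to December 20, 2006, the stated rules do not make that a tolling event, so it is disregarded.
Nothing else in the chronology tolls or restarts the period.
The July 27, 2011 filing falls after the June 4, 2011 deadline; the claim is time-barred.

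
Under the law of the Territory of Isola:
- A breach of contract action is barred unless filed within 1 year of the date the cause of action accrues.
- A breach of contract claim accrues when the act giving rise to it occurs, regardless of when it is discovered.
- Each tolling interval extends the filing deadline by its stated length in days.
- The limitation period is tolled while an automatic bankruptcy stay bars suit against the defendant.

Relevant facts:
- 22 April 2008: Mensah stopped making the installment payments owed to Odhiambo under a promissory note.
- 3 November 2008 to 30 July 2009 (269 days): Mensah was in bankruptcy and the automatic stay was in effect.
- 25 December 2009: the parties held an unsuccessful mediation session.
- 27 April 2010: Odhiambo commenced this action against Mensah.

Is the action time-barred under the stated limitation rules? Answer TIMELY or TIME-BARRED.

The limitation period began to run on 22 April 2008.
The untolled deadline — 1 year after 22 April 2008 — is 22 April 2009.
Because the automatic bankruptcy stay ran from 3 November 2008 to 30 July 2009, the deadline is extended by 269 days to 16 January 2010.
Nothing else in the chronology tolls or restarts the period.
The 27 April 2010 filing falls after the 16 January 2010 deadline; the claim is time-barred.

TIME-BARRED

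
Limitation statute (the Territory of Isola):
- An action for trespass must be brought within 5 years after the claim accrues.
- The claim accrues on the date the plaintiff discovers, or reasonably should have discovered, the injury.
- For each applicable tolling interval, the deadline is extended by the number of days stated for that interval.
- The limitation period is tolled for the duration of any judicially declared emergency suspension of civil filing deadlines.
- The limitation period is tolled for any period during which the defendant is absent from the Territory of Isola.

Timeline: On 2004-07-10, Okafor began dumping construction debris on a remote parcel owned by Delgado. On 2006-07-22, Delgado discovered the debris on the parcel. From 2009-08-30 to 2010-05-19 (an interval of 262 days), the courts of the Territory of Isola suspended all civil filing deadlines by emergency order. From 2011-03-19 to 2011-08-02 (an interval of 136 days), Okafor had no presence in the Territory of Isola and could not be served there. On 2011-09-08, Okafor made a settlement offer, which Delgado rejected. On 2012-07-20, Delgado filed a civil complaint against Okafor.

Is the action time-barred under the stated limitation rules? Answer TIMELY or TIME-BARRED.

TIMELY

Accrual is tied to discovery, so the period began on 2006-07-22 rather than on 2004-07-10 when the act occurred.
The untolled deadline — 5 years after 2006-07-22 — is 2011-07-22.
Because the emergency suspension of filing deadlines ran from 2009-08-30 to 2010-05-19, the deadline is extended by 262 days to 2012-04-09.
Because the defendant's absence from the jurisdiction ran from 2011-03-19 to 2011-08-02, the deadline is extended by 136 days to 2012-08-23.
Nothing else in the chronology tolls or restarts the period.
The 2012-07-20 filing precedes the 2012-08-23 deadline; the claim is timely.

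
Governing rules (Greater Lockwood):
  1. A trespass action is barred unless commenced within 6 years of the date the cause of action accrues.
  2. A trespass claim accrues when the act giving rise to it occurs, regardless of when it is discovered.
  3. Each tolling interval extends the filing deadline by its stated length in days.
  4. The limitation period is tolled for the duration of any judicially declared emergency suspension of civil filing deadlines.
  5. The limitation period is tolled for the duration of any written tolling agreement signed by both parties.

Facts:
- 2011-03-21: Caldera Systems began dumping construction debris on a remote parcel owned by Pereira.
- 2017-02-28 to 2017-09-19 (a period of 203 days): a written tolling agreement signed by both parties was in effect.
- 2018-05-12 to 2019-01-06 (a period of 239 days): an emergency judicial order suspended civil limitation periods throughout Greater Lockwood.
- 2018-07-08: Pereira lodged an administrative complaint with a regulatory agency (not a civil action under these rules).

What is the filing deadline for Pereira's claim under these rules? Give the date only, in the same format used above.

2017-10-10

The claim accrued on 2011-03-21, when the wrongful act occurred.
Adding the 6 years base period to 2011-03-21 gives a deadline of 2017-03-21, before any tolling.
Because the written tolling agreement ran from 2017-02-28 to 2017-09-19, the deadline is extended by 203 days to 2017-10-10.
By the time the emergency suspension of filing deadlines began on 2018-05-12, the limitation period had already expired on 2017-10-10; that interval cannot revive it.
Nothing else in the chronology tolls or restarts the period.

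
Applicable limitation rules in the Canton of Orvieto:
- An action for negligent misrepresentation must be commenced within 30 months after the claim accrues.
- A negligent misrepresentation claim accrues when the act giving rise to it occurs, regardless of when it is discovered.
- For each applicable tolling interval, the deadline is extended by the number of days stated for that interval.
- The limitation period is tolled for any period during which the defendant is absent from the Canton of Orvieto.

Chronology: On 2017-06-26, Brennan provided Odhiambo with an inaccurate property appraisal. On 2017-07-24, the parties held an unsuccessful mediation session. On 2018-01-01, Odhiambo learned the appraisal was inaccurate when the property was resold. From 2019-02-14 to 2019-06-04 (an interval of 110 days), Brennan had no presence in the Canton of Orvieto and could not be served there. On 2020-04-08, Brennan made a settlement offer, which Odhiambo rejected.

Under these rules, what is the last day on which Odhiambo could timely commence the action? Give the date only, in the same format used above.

The claim accrued on 2017-06-26, when the wrongful act occurred; under the stated occurrence rule the 2018-01-01 discovery does not delay accrual.
The untolled deadline — 30 months after 2017-06-26 — is 2019-12-26.
The period was tolled for 110 days by the defendant's absence from the jurisdiction (2019-02-14 to 2019-06-04), pushing the deadline to 2020-04-14.
None of the other events listed affects the running of the period under the stated rules.

2020-04-14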